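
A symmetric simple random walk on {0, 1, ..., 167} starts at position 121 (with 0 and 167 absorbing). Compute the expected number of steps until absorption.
E[τ | X_0 = 121] = 5566

Let v_k = E[τ | X_0 = k]. Boundary: v_0 = v_167 = 0. Recurrence: v_k = 1 + (v_{k-1} + v_{k+1})/2 for 1 ≤ k ≤ 166. The particular solution to v_k − (v_{k-1} + v_{k+1})/2 = 1 is v_k = −k^2. Adding homogeneous solution A + B k and matching boundaries gives v_k = k (167 − k). Substituting k = 121: v_121 = 121 · 46 = 5566.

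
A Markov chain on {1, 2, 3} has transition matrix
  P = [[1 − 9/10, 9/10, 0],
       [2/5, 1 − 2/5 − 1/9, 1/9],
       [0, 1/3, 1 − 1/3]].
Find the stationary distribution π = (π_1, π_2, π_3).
π = (1/4, 9/16, 3/16)

This is a birth-death chain on three states, which satisfies detailed balance: π_1 · P_{12} = π_2 · P_{21} and π_2 · P_{23} = π_3 · P_{32}.
From π_1 · 9/10 = π_2 · 2/5: π_2/π_1 = (9/10)/(2/5) = 9/4.
From π_2 · 1/9 = π_3 · 1/3: π_3/π_2 = (1/9)/(1/3) = 1/3.
Take π_1 proportional to 1; then unnormalized π = (1, 9/4, 3/4). Normalize by dividing by the sum 4:
  π = (1/4, 9/16, 3/16).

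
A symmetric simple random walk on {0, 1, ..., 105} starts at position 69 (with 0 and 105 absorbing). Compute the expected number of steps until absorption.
E[τ | X_0 = 69] = 2484

Let v_k = E[τ | X_0 = k]. Boundary: v_0 = v_105 = 0. Recurrence: v_k = 1 + (v_{k-1} + v_{k+1})/2 for 1 ≤ k ≤ 104. The particular solution to v_k − (v_{k-1} + v_{k+1})/2 = 1 is v_k = −k^2. Adding homogeneous solution A + B k and matching boundaries gives v_k = k (105 − k). Substituting k = 69: v_69 = 69 · 36 = 2484.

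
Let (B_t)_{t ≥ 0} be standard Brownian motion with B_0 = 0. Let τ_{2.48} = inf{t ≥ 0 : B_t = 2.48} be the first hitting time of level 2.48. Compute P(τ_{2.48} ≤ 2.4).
P(τ_{2.48} ≤ 2.4) = 2(1 − Φ(2.48/√2.4)) = 2(1 − Φ(1.6008)) ≈ 0.1094

By the reflection principle for standard BM, P(τ_b ≤ t) = 2 · P(B_t ≥ b). Since B_t ~ N(0, t), P(B_t ≥ 2.48) = 1 − Φ(2.48/√t) = 1 − Φ(2.48/√2.4) = 1 − Φ(1.6008) ≈ 0.05471. Doubling: P(τ_{2.48} ≤ 2.4) ≈ 2 · 0.05471 = 0.10942 ≈ 0.1094.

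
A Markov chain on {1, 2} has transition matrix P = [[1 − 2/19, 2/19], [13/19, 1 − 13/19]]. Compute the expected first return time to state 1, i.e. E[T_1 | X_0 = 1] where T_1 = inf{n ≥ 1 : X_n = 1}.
E[T_1 | X_0 = 1] = 1/π_1 = 15/13

For an irreducible recurrent Markov chain with stationary distribution π, E[T_i | X_0 = i] = 1/π_i (Kac's formula). Here π_1 = (13/19)/(2/19 + 13/19) = (13/19)/(15/19) = 13/15, so E[T_1 | X_0 = 1] = 1/π_1 = (2/19 + 13/19)/(13/19) = (15/19)/(13/19) = 15/13.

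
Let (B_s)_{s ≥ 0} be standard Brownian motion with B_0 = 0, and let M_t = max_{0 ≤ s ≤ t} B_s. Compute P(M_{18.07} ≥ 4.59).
P(M_{18.07} ≥ 4.59) = 2·P(B_{18.07} ≥ 4.59) = 2(1 − Φ(4.59/√18.07)) ≈ 0.2802

By the reflection principle for Brownian motion, P(M_t ≥ a) = 2 · P(B_t ≥ a) for a ≥ 0. Since B_t ~ N(0, t), P(B_t ≥ 4.59) = 1 − Φ(4.59/√t) = 1 − Φ(4.59/√18.07) = 1 − Φ(1.0798). So
  P(M_{18.07} ≥ 4.59) = 2(1 − Φ(1.0798)) ≈ 0.2802.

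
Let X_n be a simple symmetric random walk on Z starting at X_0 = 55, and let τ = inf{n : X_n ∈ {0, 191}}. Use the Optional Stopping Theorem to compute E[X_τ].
E[X_τ] = 55

X_n is a martingale and τ is a bounded-mean stopping time (indeed τ is finite a.s. with bounded expectation since the walk is in a bounded region). By the OST, E[X_τ] = E[X_0] = 55. Equivalently: E[X_τ] = 191 · P(hit 191 first) + 0 · P(hit 0 first) = 191 · (55/191) = 55.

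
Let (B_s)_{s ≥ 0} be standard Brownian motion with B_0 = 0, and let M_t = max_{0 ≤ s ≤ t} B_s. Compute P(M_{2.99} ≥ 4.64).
P(M_{2.99} ≥ 4.64) = 2·P(B_{2.99} ≥ 4.64) = 2(1 − Φ(4.64/√2.99)) ≈ 0.0073

By the reflection principle for Brownian motion, P(M_t ≥ a) = 2 · P(B_t ≥ a) for a ≥ 0. Since B_t ~ N(0, t), P(B_t ≥ 4.64) = 1 − Φ(4.64/√t) = 1 − Φ(4.64/√2.99) = 1 − Φ(2.6834). So
  P(M_{2.99} ≥ 4.64) = 2(1 − Φ(2.6834)) ≈ 0.0073.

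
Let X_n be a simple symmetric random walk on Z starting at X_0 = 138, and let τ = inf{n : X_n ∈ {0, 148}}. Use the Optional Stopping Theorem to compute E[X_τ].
E[X_τ] = 138

X_n is a martingale and τ is a bounded-mean stopping time (indeed τ is finite a.s. with bounded expectation since the walk is in a bounded region). By the OST, E[X_τ] = E[X_0] = 138. Equivalently: E[X_τ] = 148 · P(hit 148 first) + 0 · P(hit 0 first) = 148 · (138/148) = 138.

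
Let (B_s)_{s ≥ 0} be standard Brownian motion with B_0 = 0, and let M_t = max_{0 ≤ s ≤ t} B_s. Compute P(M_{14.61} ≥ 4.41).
P(M_{14.61} ≥ 4.41) = 2·P(B_{14.61} ≥ 4.41) = 2(1 − Φ(4.41/√14.61)) ≈ 0.2486

By the reflection principle for Brownian motion, P(M_t ≥ a) = 2 · P(B_t ≥ a) for a ≥ 0. Since B_t ~ N(0, t), P(B_t ≥ 4.41) = 1 − Φ(4.41/√t) = 1 − Φ(4.41/√14.61) = 1 − Φ(1.1538). So
  P(M_{14.61} ≥ 4.41) = 2(1 − Φ(1.1538)) ≈ 0.2486.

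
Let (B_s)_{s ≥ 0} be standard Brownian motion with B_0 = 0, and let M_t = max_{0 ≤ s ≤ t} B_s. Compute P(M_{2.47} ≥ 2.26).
P(M_{2.47} ≥ 2.26) = 2·P(B_{2.47} ≥ 2.26) = 2(1 − Φ(2.26/√2.47)) ≈ 0.1504

By the reflection principle for Brownian motion, P(M_t ≥ a) = 2 · P(B_t ≥ a) for a ≥ 0. Since B_t ~ N(0, t), P(B_t ≥ 2.26) = 1 − Φ(2.26/√t) = 1 − Φ(2.26/√2.47) = 1 − Φ(1.4380). So
  P(M_{2.47} ≥ 2.26) = 2(1 − Φ(1.4380)) ≈ 0.1504.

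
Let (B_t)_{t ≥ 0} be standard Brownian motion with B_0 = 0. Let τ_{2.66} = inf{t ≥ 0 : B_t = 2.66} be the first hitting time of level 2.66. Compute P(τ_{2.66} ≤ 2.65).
P(τ_{2.66} ≤ 2.65) = 2(1 − Φ(2.66/√2.65)) = 2(1 − Φ(1.6340)) ≈ 0.1023

By the reflection principle for standard BM, P(τ_b ≤ t) = 2 · P(B_t ≥ b). Since B_t ~ N(0, t), P(B_t ≥ 2.66) = 1 − Φ(2.66/√t) = 1 − Φ(2.66/√2.65) = 1 − Φ(1.6340) ≈ 0.05113. Doubling: P(τ_{2.66} ≤ 2.65) ≈ 2 · 0.05113 = 0.10226 ≈ 0.1023.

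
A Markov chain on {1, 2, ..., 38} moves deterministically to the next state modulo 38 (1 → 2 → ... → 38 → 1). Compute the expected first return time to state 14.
E[T_14 | X_0 = 14] = 38

The chain cycles deterministically, so starting at state 14 it returns in exactly 38 steps. Equivalently, the stationary distribution is uniform π_j = 1/38 for every state j, so by Kac's formula E[T_14] = 1/π_14 = 38.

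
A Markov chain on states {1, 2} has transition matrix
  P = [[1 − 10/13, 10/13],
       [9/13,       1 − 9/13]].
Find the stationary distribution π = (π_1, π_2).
π_1 = 9/19, π_2 = 10/19

Solve πP = π with π_1 + π_2 = 1. From πP = π: π_1 · (1 − 10/13) + π_2 · 9/13 = π_1 ⇒ π_2 · 9/13 = π_1 · 10/13 ⇒ π_2/π_1 = (10/13)/(9/13) = 10/9. Together with π_1 + π_2 = 1:
  π_1 = (9/13)/(10/13 + 9/13) = (9/13)/(19/13) = 9/19,
  π_2 = (10/13)/(10/13 + 9/13) = (10/13)/(19/13) = 10/19.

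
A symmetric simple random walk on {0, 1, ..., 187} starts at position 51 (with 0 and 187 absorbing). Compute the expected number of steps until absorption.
E[τ | X_0 = 51] = 6936

Let v_k = E[τ | X_0 = k]. Boundary: v_0 = v_187 = 0. Recurrence: v_k = 1 + (v_{k-1} + v_{k+1})/2 for 1 ≤ k ≤ 186. The particular solution to v_k − (v_{k-1} + v_{k+1})/2 = 1 is v_k = −k^2. Adding homogeneous solution A + B k and matching boundaries gives v_k = k (187 − k). Substituting k = 51: v_51 = 51 · 136 = 6936.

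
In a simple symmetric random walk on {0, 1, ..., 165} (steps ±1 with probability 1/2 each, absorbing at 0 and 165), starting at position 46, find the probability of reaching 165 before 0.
P(hit 165 before 0) = 46/165

Let u_k = P(hit 165 before 0 | start at k). Then u_0 = 0, u_165 = 1, and u_k = u_{k-1}/2 + u_{k+1}/2 for 1 ≤ k ≤ 164. This harmonic recurrence is solved by u_k = k/165, giving u_46 = 46/165.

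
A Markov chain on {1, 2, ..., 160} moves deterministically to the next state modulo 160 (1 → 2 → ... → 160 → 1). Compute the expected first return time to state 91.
E[T_91 | X_0 = 91] = 160

The chain cycles deterministically, so starting at state 91 it returns in exactly 160 steps. Equivalently, the stationary distribution is uniform π_j = 1/160 for every state j, so by Kac's formula E[T_91] = 1/π_91 = 160.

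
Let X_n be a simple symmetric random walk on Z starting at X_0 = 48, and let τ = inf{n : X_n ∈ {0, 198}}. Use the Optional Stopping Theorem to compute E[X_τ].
E[X_τ] = 48

X_n is a martingale and τ is a bounded-mean stopping time (indeed τ is finite a.s. with bounded expectation since the walk is in a bounded region). By the OST, E[X_τ] = E[X_0] = 48. Equivalently: E[X_τ] = 198 · P(hit 198 first) + 0 · P(hit 0 first) = 198 · (48/198) = 48.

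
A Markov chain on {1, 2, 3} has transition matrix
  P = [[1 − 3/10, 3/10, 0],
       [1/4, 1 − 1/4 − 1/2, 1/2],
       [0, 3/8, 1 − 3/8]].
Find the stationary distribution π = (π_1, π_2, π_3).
π = (5/19, 6/19, 8/19)

This is a birth-death chain on three states, which satisfies detailed balance: π_1 · P_{12} = π_2 · P_{21} and π_2 · P_{23} = π_3 · P_{32}.
From π_1 · 3/10 = π_2 · 1/4: π_2/π_1 = (3/10)/(1/4) = 6/5.
From π_2 · 1/2 = π_3 · 3/8: π_3/π_2 = (1/2)/(3/8) = 4/3.
Take π_1 proportional to 1; then unnormalized π = (1, 6/5, 8/5). Normalize by dividing by the sum 19/5:
  π = (5/19, 6/19, 8/19).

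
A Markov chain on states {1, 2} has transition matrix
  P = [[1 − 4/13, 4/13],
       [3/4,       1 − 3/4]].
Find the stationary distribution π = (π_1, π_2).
π_1 = 39/55, π_2 = 16/55

Solve πP = π with π_1 + π_2 = 1. From πP = π: π_1 · (1 − 4/13) + π_2 · 3/4 = π_1 ⇒ π_2 · 3/4 = π_1 · 4/13 ⇒ π_2/π_1 = (4/13)/(3/4) = 16/39. Together with π_1 + π_2 = 1:
  π_1 = (3/4)/(4/13 + 3/4) = (3/4)/(55/52) = 39/55,
  π_2 = (4/13)/(4/13 + 3/4) = (4/13)/(55/52) = 16/55.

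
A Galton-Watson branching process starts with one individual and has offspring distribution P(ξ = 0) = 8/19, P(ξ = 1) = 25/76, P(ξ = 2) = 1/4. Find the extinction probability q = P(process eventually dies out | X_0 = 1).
q = 1

Mean offspring μ = 0·8/19 + 1·25/76 + 2·1/4 = 63/76 ≤ 1. For μ ≤ 1 with offspring not concentrated at 1, the Galton-Watson process goes extinct almost surely, so q = 1.
(Algebraic check: The pgf is f(s) = 8/19 + 25/76·s + 1/4·s². The extinction probability q is the smallest fixed point of f in [0, 1]. Setting s = f(s):
  1/4·s² + (25/76 − 1)·s + 8/19 = 0
  1/4·s² − (8/19 + 1/4)·s + 8/19 = 0
which factors as (s − 1)·(1/4·s − 8/19) = 0, giving roots s = 1 and s = (8/19)/(1/4) = 32/19. Since 32/19 ≥ 1, the smallest root in [0, 1] is s = 1.)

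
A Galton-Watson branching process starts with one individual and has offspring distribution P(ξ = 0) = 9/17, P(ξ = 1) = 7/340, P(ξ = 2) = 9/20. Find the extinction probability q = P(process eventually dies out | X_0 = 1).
q = 1

Mean offspring μ = 0·9/17 + 1·7/340 + 2·9/20 = 313/340 ≤ 1. For μ ≤ 1 with offspring not concentrated at 1, the Galton-Watson process goes extinct almost surely, so q = 1.
(Algebraic check: The pgf is f(s) = 9/17 + 7/340·s + 9/20·s². The extinction probability q is the smallest fixed point of f in [0, 1]. Setting s = f(s):
  9/20·s² + (7/340 − 1)·s + 9/17 = 0
  9/20·s² − (9/17 + 9/20)·s + 9/17 = 0
which factors as (s − 1)·(9/20·s − 9/17) = 0, giving roots s = 1 and s = (9/17)/(9/20) = 20/17. Since 20/17 ≥ 1, the smallest root in [0, 1] is s = 1.)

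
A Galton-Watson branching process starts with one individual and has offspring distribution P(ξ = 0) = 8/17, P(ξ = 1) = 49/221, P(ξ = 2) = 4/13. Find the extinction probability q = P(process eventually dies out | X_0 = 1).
q = 1

Mean offspring μ = 0·8/17 + 1·49/221 + 2·4/13 = 185/221 ≤ 1. For μ ≤ 1 with offspring not concentrated at 1, the Galton-Watson process goes extinct almost surely, so q = 1.
(Algebraic check: The pgf is f(s) = 8/17 + 49/221·s + 4/13·s². The extinction probability q is the smallest fixed point of f in [0, 1]. Setting s = f(s):
  4/13·s² + (49/221 − 1)·s + 8/17 = 0
  4/13·s² − (8/17 + 4/13)·s + 8/17 = 0
which factors as (s − 1)·(4/13·s − 8/17) = 0, giving roots s = 1 and s = (8/17)/(4/13) = 26/17. Since 26/17 ≥ 1, the smallest root in [0, 1] is s = 1.)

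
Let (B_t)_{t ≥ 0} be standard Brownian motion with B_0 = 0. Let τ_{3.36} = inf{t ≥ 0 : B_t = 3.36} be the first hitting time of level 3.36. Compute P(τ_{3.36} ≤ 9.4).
P(τ_{3.36} ≤ 9.4) = 2(1 − Φ(3.36/√9.4)) = 2(1 − Φ(1.0959)) ≈ 0.2731

By the reflection principle for standard BM, P(τ_b ≤ t) = 2 · P(B_t ≥ b). Since B_t ~ N(0, t), P(B_t ≥ 3.36) = 1 − Φ(3.36/√t) = 1 − Φ(3.36/√9.4) = 1 − Φ(1.0959) ≈ 0.13656. Doubling: P(τ_{3.36} ≤ 9.4) ≈ 2 · 0.13656 = 0.27312 ≈ 0.2731.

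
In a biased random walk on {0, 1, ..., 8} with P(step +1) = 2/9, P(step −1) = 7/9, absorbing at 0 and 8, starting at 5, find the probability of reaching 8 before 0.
P(hit 8 before 0) = (1 − (7/2)^5) / (1 − (7/2)^8) = 26840/1152909

Let u_k denote P(reach 8 before 0 | start at k). Boundary: u_0 = 0, u_8 = 1. Recurrence: u_k = 2/9·u_{k+1} + 7/9·u_{k-1} for 1 ≤ k ≤ 7. Try u_k = A + B·r^k with r = q/p = (7/9)/(2/9) = 7/2. Substitution satisfies the recurrence; boundary conditions give:
  u_k = (1 − r^k) / (1 − r^N) = (1 − (7/2)^5) / (1 − (7/2)^8) = 26840/1152909.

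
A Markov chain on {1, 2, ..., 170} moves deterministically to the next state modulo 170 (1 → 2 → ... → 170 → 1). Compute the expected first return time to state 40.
E[T_40 | X_0 = 40] = 170

The chain cycles deterministically, so starting at state 40 it returns in exactly 170 steps. Equivalently, the stationary distribution is uniform π_j = 1/170 for every state j, so by Kac's formula E[T_40] = 1/π_40 = 170.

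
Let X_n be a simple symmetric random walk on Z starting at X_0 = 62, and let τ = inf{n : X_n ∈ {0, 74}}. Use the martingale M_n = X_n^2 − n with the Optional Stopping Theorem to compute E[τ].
E[τ] = 744

M_n = X_n^2 − n is a martingale (since E[X_{n+1}^2 | F_n] = X_n^2 + 1). By OST (τ has finite mean in a bounded region), E[M_τ] = E[M_0] = X_0^2 − 0 = 62^2 = 3844. Also E[M_τ] = E[X_τ^2] − E[τ]. The walk exits at 0 or 74, with P(hit 74 first) = 62/74, so E[X_τ^2] = 74^2 · 62/74 + 0 = 4588. Thus E[τ] = E[X_τ^2] − E[M_τ] = 4588 − 3844 = 744 = 62(74 − 62) = 744.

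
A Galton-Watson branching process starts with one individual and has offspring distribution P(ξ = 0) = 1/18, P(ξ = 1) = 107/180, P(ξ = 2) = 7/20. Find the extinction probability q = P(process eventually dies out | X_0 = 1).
q = 10/63

The pgf is f(s) = 1/18 + 107/180·s + 7/20·s². The extinction probability q is the smallest fixed point of f in [0, 1]. Setting s = f(s):
  7/20·s² + (107/180 − 1)·s + 1/18 = 0
  7/20·s² − (1/18 + 7/20)·s + 1/18 = 0
which factors as (s − 1)·(7/20·s − 1/18) = 0, giving roots s = 1 and s = (1/18)/(7/20) = 10/63.
Mean offspring μ = 107/180 + 2·7/20 = 233/180 > 1 (supercritical), so q < 1. The extinction probability is the smaller root: q = (1/18)/(7/20) = 10/63.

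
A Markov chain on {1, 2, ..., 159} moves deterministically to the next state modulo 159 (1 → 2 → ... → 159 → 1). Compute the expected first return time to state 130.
E[T_130 | X_0 = 130] = 159

The chain cycles deterministically, so starting at state 130 it returns in exactly 159 steps. Equivalently, the stationary distribution is uniform π_j = 1/159 for every state j, so by Kac's formula E[T_130] = 1/π_130 = 159.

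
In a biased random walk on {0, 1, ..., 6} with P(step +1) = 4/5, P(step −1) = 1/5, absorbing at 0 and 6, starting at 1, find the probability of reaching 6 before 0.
P(hit 6 before 0) = (1 − (1/4)^1) / (1 − (1/4)^6) = 1024/1365

Let u_k denote P(reach 6 before 0 | start at k). Boundary: u_0 = 0, u_6 = 1. Recurrence: u_k = 4/5·u_{k+1} + 1/5·u_{k-1} for 1 ≤ k ≤ 5. Try u_k = A + B·r^k with r = q/p = (1/5)/(4/5) = 1/4. Substitution satisfies the recurrence; boundary conditions give:
  u_k = (1 − r^k) / (1 − r^N) = (1 − (1/4)^1) / (1 − (1/4)^6) = 1024/1365.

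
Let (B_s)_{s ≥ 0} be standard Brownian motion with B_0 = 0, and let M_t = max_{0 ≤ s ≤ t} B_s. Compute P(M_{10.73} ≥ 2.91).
P(M_{10.73} ≥ 2.91) = 2·P(B_{10.73} ≥ 2.91) = 2(1 − Φ(2.91/√10.73)) ≈ 0.3743

By the reflection principle for Brownian motion, P(M_t ≥ a) = 2 · P(B_t ≥ a) for a ≥ 0. Since B_t ~ N(0, t), P(B_t ≥ 2.91) = 1 − Φ(2.91/√t) = 1 − Φ(2.91/√10.73) = 1 − Φ(0.8884). So
  P(M_{10.73} ≥ 2.91) = 2(1 − Φ(0.8884)) ≈ 0.3743.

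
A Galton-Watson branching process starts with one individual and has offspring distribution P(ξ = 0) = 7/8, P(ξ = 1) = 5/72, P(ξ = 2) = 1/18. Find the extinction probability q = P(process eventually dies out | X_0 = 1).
q = 1

Mean offspring μ = 0·7/8 + 1·5/72 + 2·1/18 = 13/72 ≤ 1. For μ ≤ 1 with offspring not concentrated at 1, the Galton-Watson process goes extinct almost surely, so q = 1.
(Algebraic check: The pgf is f(s) = 7/8 + 5/72·s + 1/18·s². The extinction probability q is the smallest fixed point of f in [0, 1]. Setting s = f(s):
  1/18·s² + (5/72 − 1)·s + 7/8 = 0
  1/18·s² − (7/8 + 1/18)·s + 7/8 = 0
which factors as (s − 1)·(1/18·s − 7/8) = 0, giving roots s = 1 and s = (7/8)/(1/18) = 63/4. Since 63/4 ≥ 1, the smallest root in [0, 1] is s = 1.)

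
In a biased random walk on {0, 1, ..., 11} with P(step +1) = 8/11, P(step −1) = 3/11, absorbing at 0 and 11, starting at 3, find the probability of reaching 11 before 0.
P(hit 11 before 0) = (1 − (3/8)^3) / (1 − (3/8)^11) = 1627389952/1717951489

Let u_k denote P(reach 11 before 0 | start at k). Boundary: u_0 = 0, u_11 = 1. Recurrence: u_k = 8/11·u_{k+1} + 3/11·u_{k-1} for 1 ≤ k ≤ 10. Try u_k = A + B·r^k with r = q/p = (3/11)/(8/11) = 3/8. Substitution satisfies the recurrence; boundary conditions give:
  u_k = (1 − r^k) / (1 − r^N) = (1 − (3/8)^3) / (1 − (3/8)^11) = 1627389952/1717951489.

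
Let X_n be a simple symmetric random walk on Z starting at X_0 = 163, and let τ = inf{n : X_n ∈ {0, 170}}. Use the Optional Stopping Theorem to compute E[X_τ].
E[X_τ] = 163

X_n is a martingale and τ is a bounded-mean stopping time (indeed τ is finite a.s. with bounded expectation since the walk is in a bounded region). By the OST, E[X_τ] = E[X_0] = 163. Equivalently: E[X_τ] = 170 · P(hit 170 first) + 0 · P(hit 0 first) = 170 · (163/170) = 163.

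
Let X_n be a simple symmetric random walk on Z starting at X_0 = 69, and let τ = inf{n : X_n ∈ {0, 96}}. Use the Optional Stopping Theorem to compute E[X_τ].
E[X_τ] = 69

X_n is a martingale and τ is a bounded-mean stopping time (indeed τ is finite a.s. with bounded expectation since the walk is in a bounded region). By the OST, E[X_τ] = E[X_0] = 69. Equivalently: E[X_τ] = 96 · P(hit 96 first) + 0 · P(hit 0 first) = 96 · (69/96) = 69.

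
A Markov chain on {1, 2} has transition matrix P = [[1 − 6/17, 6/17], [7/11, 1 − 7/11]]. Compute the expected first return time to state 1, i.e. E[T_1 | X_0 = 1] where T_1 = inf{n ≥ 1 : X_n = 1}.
E[T_1 | X_0 = 1] = 1/π_1 = 185/119

For an irreducible recurrent Markov chain with stationary distribution π, E[T_i | X_0 = i] = 1/π_i (Kac's formula). Here π_1 = (7/11)/(6/17 + 7/11) = (7/11)/(185/187) = 119/185, so E[T_1 | X_0 = 1] = 1/π_1 = (6/17 + 7/11)/(7/11) = (185/187)/(7/11) = 185/119.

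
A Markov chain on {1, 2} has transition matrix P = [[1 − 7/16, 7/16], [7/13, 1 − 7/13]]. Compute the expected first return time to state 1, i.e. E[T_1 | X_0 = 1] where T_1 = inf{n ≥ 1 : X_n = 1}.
E[T_1 | X_0 = 1] = 1/π_1 = 29/16

For an irreducible recurrent Markov chain with stationary distribution π, E[T_i | X_0 = i] = 1/π_i (Kac's formula). Here π_1 = (7/13)/(7/16 + 7/13) = (7/13)/(203/208) = 16/29, so E[T_1 | X_0 = 1] = 1/π_1 = (7/16 + 7/13)/(7/13) = (203/208)/(7/13) = 29/16.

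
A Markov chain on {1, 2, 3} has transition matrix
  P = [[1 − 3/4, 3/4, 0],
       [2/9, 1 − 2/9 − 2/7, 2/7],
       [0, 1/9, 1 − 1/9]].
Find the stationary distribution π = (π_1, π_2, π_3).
π = (56/731, 189/731, 486/731)

This is a birth-death chain on three states, which satisfies detailed balance: π_1 · P_{12} = π_2 · P_{21} and π_2 · P_{23} = π_3 · P_{32}.
From π_1 · 3/4 = π_2 · 2/9: π_2/π_1 = (3/4)/(2/9) = 27/8.
From π_2 · 2/7 = π_3 · 1/9: π_3/π_2 = (2/7)/(1/9) = 18/7.
Take π_1 proportional to 1; then unnormalized π = (1, 27/8, 243/28). Normalize by dividing by the sum 731/56:
  π = (56/731, 189/731, 486/731).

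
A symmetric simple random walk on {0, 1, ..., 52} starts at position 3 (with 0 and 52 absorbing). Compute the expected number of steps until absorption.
E[τ | X_0 = 3] = 147

Let v_k = E[τ | X_0 = k]. Boundary: v_0 = v_52 = 0. Recurrence: v_k = 1 + (v_{k-1} + v_{k+1})/2 for 1 ≤ k ≤ 51. The particular solution to v_k − (v_{k-1} + v_{k+1})/2 = 1 is v_k = −k^2. Adding homogeneous solution A + B k and matching boundaries gives v_k = k (52 − k). Substituting k = 3: v_3 = 3 · 49 = 147.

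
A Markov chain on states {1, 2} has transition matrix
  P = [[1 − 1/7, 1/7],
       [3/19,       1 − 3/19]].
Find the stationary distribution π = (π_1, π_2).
π_1 = 21/40, π_2 = 19/40

Solve πP = π with π_1 + π_2 = 1. From πP = π: π_1 · (1 − 1/7) + π_2 · 3/19 = π_1 ⇒ π_2 · 3/19 = π_1 · 1/7 ⇒ π_2/π_1 = (1/7)/(3/19) = 19/21. Together with π_1 + π_2 = 1:
  π_1 = (3/19)/(1/7 + 3/19) = (3/19)/(40/133) = 21/40,
  π_2 = (1/7)/(1/7 + 3/19) = (1/7)/(40/133) = 19/40.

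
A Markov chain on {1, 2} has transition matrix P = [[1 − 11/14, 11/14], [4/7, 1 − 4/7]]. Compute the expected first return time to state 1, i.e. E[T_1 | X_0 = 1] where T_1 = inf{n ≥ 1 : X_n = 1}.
E[T_1 | X_0 = 1] = 1/π_1 = 19/8

For an irreducible recurrent Markov chain with stationary distribution π, E[T_i | X_0 = i] = 1/π_i (Kac's formula). Here π_1 = (4/7)/(11/14 + 4/7) = (4/7)/(19/14) = 8/19, so E[T_1 | X_0 = 1] = 1/π_1 = (11/14 + 4/7)/(4/7) = (19/14)/(4/7) = 19/8.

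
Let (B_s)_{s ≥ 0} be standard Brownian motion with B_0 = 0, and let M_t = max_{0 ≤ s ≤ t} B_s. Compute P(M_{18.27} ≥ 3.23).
P(M_{18.27} ≥ 3.23) = 2·P(B_{18.27} ≥ 3.23) = 2(1 − Φ(3.23/√18.27)) ≈ 0.4498

By the reflection principle for Brownian motion, P(M_t ≥ a) = 2 · P(B_t ≥ a) for a ≥ 0. Since B_t ~ N(0, t), P(B_t ≥ 3.23) = 1 − Φ(3.23/√t) = 1 − Φ(3.23/√18.27) = 1 − Φ(0.7557). So
  P(M_{18.27} ≥ 3.23) = 2(1 − Φ(0.7557)) ≈ 0.4498.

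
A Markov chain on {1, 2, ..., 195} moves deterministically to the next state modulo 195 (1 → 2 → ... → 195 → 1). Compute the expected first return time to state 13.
E[T_13 | X_0 = 13] = 195

The chain cycles deterministically, so starting at state 13 it returns in exactly 195 steps. Equivalently, the stationary distribution is uniform π_j = 1/195 for every state j, so by Kac's formula E[T_13] = 1/π_13 = 195.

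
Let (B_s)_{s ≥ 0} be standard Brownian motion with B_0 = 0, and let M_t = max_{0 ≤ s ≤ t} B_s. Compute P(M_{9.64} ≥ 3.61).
P(M_{9.64} ≥ 3.61) = 2·P(B_{9.64} ≥ 3.61) = 2(1 − Φ(3.61/√9.64)) ≈ 0.2450

By the reflection principle for Brownian motion, P(M_t ≥ a) = 2 · P(B_t ≥ a) for a ≥ 0. Since B_t ~ N(0, t), P(B_t ≥ 3.61) = 1 − Φ(3.61/√t) = 1 − Φ(3.61/√9.64) = 1 − Φ(1.1627). So
  P(M_{9.64} ≥ 3.61) = 2(1 − Φ(1.1627)) ≈ 0.2450.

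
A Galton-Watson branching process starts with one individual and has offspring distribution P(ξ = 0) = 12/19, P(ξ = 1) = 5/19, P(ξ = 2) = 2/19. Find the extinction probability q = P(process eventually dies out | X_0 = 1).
q = 1

Mean offspring μ = 0·12/19 + 1·5/19 + 2·2/19 = 9/19 ≤ 1. For μ ≤ 1 with offspring not concentrated at 1, the Galton-Watson process goes extinct almost surely, so q = 1.
(Algebraic check: The pgf is f(s) = 12/19 + 5/19·s + 2/19·s². The extinction probability q is the smallest fixed point of f in [0, 1]. Setting s = f(s):
  2/19·s² + (5/19 − 1)·s + 12/19 = 0
  2/19·s² − (12/19 + 2/19)·s + 12/19 = 0
which factors as (s − 1)·(2/19·s − 12/19) = 0, giving roots s = 1 and s = (12/19)/(2/19) = 6. Since 6 ≥ 1, the smallest root in [0, 1] is s = 1.)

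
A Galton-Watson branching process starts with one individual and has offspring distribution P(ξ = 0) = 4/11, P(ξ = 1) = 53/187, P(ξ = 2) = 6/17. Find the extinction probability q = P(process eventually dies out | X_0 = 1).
q = 1

Mean offspring μ = 0·4/11 + 1·53/187 + 2·6/17 = 185/187 ≤ 1. For μ ≤ 1 with offspring not concentrated at 1, the Galton-Watson process goes extinct almost surely, so q = 1.
(Algebraic check: The pgf is f(s) = 4/11 + 53/187·s + 6/17·s². The extinction probability q is the smallest fixed point of f in [0, 1]. Setting s = f(s):
  6/17·s² + (53/187 − 1)·s + 4/11 = 0
  6/17·s² − (4/11 + 6/17)·s + 4/11 = 0
which factors as (s − 1)·(6/17·s − 4/11) = 0, giving roots s = 1 and s = (4/11)/(6/17) = 34/33. Since 34/33 ≥ 1, the smallest root in [0, 1] is s = 1.)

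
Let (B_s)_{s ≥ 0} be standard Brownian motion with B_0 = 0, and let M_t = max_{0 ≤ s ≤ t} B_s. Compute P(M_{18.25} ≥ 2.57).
P(M_{18.25} ≥ 2.57) = 2·P(B_{18.25} ≥ 2.57) = 2(1 − Φ(2.57/√18.25)) ≈ 0.5474

By the reflection principle for Brownian motion, P(M_t ≥ a) = 2 · P(B_t ≥ a) for a ≥ 0. Since B_t ~ N(0, t), P(B_t ≥ 2.57) = 1 − Φ(2.57/√t) = 1 − Φ(2.57/√18.25) = 1 − Φ(0.6016). So
  P(M_{18.25} ≥ 2.57) = 2(1 − Φ(0.6016)) ≈ 0.5474.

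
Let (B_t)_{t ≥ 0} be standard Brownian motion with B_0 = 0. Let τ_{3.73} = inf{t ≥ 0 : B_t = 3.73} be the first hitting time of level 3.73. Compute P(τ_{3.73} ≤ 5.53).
P(τ_{3.73} ≤ 5.53) = 2(1 − Φ(3.73/√5.53)) = 2(1 − Φ(1.5862)) ≈ 0.1127

By the reflection principle for standard BM, P(τ_b ≤ t) = 2 · P(B_t ≥ b). Since B_t ~ N(0, t), P(B_t ≥ 3.73) = 1 − Φ(3.73/√t) = 1 − Φ(3.73/√5.53) = 1 − Φ(1.5862) ≈ 0.05635. Doubling: P(τ_{3.73} ≤ 5.53) ≈ 2 · 0.05635 = 0.11270 ≈ 0.1127.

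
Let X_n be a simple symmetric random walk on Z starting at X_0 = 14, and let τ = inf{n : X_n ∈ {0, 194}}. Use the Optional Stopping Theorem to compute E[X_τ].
E[X_τ] = 14

X_n is a martingale and τ is a bounded-mean stopping time (indeed τ is finite a.s. with bounded expectation since the walk is in a bounded region). By the OST, E[X_τ] = E[X_0] = 14. Equivalently: E[X_τ] = 194 · P(hit 194 first) + 0 · P(hit 0 first) = 194 · (14/194) = 14.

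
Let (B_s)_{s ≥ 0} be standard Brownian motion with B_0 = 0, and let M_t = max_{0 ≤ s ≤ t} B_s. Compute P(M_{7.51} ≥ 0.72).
P(M_{7.51} ≥ 0.72) = 2·P(B_{7.51} ≥ 0.72) = 2(1 − Φ(0.72/√7.51)) ≈ 0.7928

By the reflection principle for Brownian motion, P(M_t ≥ a) = 2 · P(B_t ≥ a) for a ≥ 0. Since B_t ~ N(0, t), P(B_t ≥ 0.72) = 1 − Φ(0.72/√t) = 1 − Φ(0.72/√7.51) = 1 − Φ(0.2627). So
  P(M_{7.51} ≥ 0.72) = 2(1 − Φ(0.2627)) ≈ 0.7928.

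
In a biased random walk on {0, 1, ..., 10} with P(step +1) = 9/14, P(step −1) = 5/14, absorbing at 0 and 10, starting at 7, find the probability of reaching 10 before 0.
P(hit 10 before 0) = (1 − (5/9)^7) / (1 − (5/9)^10) = 857457819/869254694

Let u_k denote P(reach 10 before 0 | start at k). Boundary: u_0 = 0, u_10 = 1. Recurrence: u_k = 9/14·u_{k+1} + 5/14·u_{k-1} for 1 ≤ k ≤ 9. Try u_k = A + B·r^k with r = q/p = (5/14)/(9/14) = 5/9. Substitution satisfies the recurrence; boundary conditions give:
  u_k = (1 − r^k) / (1 − r^N) = (1 − (5/9)^7) / (1 − (5/9)^10) = 857457819/869254694.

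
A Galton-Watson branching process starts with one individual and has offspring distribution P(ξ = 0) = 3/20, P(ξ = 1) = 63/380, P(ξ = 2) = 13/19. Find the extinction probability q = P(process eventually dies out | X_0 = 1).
q = 57/260

The pgf is f(s) = 3/20 + 63/380·s + 13/19·s². The extinction probability q is the smallest fixed point of f in [0, 1]. Setting s = f(s):
  13/19·s² + (63/380 − 1)·s + 3/20 = 0
  13/19·s² − (3/20 + 13/19)·s + 3/20 = 0
which factors as (s − 1)·(13/19·s − 3/20) = 0, giving roots s = 1 and s = (3/20)/(13/19) = 57/260.
Mean offspring μ = 63/380 + 2·13/19 = 583/380 > 1 (supercritical), so q < 1. The extinction probability is the smaller root: q = (3/20)/(13/19) = 57/260.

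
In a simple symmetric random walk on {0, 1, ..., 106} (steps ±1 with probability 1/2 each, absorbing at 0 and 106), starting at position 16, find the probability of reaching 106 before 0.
P(hit 106 before 0) = 16/106 = 8/53

Let u_k = P(hit 106 before 0 | start at k). Then u_0 = 0, u_106 = 1, and u_k = u_{k-1}/2 + u_{k+1}/2 for 1 ≤ k ≤ 105. This harmonic recurrence is solved by u_k = k/106, giving u_16 = 16/106 = 8/53.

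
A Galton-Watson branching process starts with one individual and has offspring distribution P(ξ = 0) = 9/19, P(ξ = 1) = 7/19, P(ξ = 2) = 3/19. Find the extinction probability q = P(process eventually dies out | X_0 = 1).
q = 1

Mean offspring μ = 0·9/19 + 1·7/19 + 2·3/19 = 13/19 ≤ 1. For μ ≤ 1 with offspring not concentrated at 1, the Galton-Watson process goes extinct almost surely, so q = 1.
(Algebraic check: The pgf is f(s) = 9/19 + 7/19·s + 3/19·s². The extinction probability q is the smallest fixed point of f in [0, 1]. Setting s = f(s):
  3/19·s² + (7/19 − 1)·s + 9/19 = 0
  3/19·s² − (9/19 + 3/19)·s + 9/19 = 0
which factors as (s − 1)·(3/19·s − 9/19) = 0, giving roots s = 1 and s = (9/19)/(3/19) = 3. Since 3 ≥ 1, the smallest root in [0, 1] is s = 1.)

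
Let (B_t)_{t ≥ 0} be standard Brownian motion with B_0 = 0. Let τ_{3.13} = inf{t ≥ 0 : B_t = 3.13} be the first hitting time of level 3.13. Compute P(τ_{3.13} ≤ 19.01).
P(τ_{3.13} ≤ 19.01) = 2(1 − Φ(3.13/√19.01)) = 2(1 − Φ(0.7179)) ≈ 0.4728

By the reflection principle for standard BM, P(τ_b ≤ t) = 2 · P(B_t ≥ b). Since B_t ~ N(0, t), P(B_t ≥ 3.13) = 1 − Φ(3.13/√t) = 1 − Φ(3.13/√19.01) = 1 − Φ(0.7179) ≈ 0.23641. Doubling: P(τ_{3.13} ≤ 19.01) ≈ 2 · 0.23641 = 0.47282 ≈ 0.4728.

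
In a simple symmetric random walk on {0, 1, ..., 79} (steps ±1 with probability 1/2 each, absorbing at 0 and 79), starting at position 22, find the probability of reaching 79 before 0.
P(hit 79 before 0) = 22/79

Let u_k = P(hit 79 before 0 | start at k). Then u_0 = 0, u_79 = 1, and u_k = u_{k-1}/2 + u_{k+1}/2 for 1 ≤ k ≤ 78. This harmonic recurrence is solved by u_k = k/79, giving u_22 = 22/79.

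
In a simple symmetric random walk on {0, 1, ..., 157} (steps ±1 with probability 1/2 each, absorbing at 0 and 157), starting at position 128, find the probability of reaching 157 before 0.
P(hit 157 before 0) = 128/157

Let u_k = P(hit 157 before 0 | start at k). Then u_0 = 0, u_157 = 1, and u_k = u_{k-1}/2 + u_{k+1}/2 for 1 ≤ k ≤ 156. This harmonic recurrence is solved by u_k = k/157, giving u_128 = 128/157.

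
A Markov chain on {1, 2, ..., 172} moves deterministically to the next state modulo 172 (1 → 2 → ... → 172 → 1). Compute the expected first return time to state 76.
E[T_76 | X_0 = 76] = 172

The chain cycles deterministically, so starting at state 76 it returns in exactly 172 steps. Equivalently, the stationary distribution is uniform π_j = 1/172 for every state j, so by Kac's formula E[T_76] = 1/π_76 = 172.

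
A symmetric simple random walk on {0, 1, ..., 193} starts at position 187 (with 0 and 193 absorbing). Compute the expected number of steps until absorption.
E[τ | X_0 = 187] = 1122

Let v_k = E[τ | X_0 = k]. Boundary: v_0 = v_193 = 0. Recurrence: v_k = 1 + (v_{k-1} + v_{k+1})/2 for 1 ≤ k ≤ 192. The particular solution to v_k − (v_{k-1} + v_{k+1})/2 = 1 is v_k = −k^2. Adding homogeneous solution A + B k and matching boundaries gives v_k = k (193 − k). Substituting k = 187: v_187 = 187 · 6 = 1122.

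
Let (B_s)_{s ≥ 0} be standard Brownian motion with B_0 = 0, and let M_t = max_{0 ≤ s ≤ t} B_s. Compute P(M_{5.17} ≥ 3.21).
P(M_{5.17} ≥ 3.21) = 2·P(B_{5.17} ≥ 3.21) = 2(1 − Φ(3.21/√5.17)) ≈ 0.1580

By the reflection principle for Brownian motion, P(M_t ≥ a) = 2 · P(B_t ≥ a) for a ≥ 0. Since B_t ~ N(0, t), P(B_t ≥ 3.21) = 1 − Φ(3.21/√t) = 1 − Φ(3.21/√5.17) = 1 − Φ(1.4118). So
  P(M_{5.17} ≥ 3.21) = 2(1 − Φ(1.4118)) ≈ 0.1580.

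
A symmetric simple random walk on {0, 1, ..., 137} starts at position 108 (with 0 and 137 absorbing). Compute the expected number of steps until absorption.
E[τ | X_0 = 108] = 3132

Let v_k = E[τ | X_0 = k]. Boundary: v_0 = v_137 = 0. Recurrence: v_k = 1 + (v_{k-1} + v_{k+1})/2 for 1 ≤ k ≤ 136. The particular solution to v_k − (v_{k-1} + v_{k+1})/2 = 1 is v_k = −k^2. Adding homogeneous solution A + B k and matching boundaries gives v_k = k (137 − k). Substituting k = 108: v_108 = 108 · 29 = 3132.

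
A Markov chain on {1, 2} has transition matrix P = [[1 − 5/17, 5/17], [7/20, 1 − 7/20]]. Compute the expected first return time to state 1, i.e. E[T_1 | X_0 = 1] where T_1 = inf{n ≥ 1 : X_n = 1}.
E[T_1 | X_0 = 1] = 1/π_1 = 219/119

For an irreducible recurrent Markov chain with stationary distribution π, E[T_i | X_0 = i] = 1/π_i (Kac's formula). Here π_1 = (7/20)/(5/17 + 7/20) = (7/20)/(219/340) = 119/219, so E[T_1 | X_0 = 1] = 1/π_1 = (5/17 + 7/20)/(7/20) = (219/340)/(7/20) = 219/119.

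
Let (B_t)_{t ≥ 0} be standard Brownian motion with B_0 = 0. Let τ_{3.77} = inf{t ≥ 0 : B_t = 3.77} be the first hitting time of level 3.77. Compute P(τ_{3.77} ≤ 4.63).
P(τ_{3.77} ≤ 4.63) = 2(1 − Φ(3.77/√4.63)) = 2(1 − Φ(1.7521)) ≈ 0.0798

By the reflection principle for standard BM, P(τ_b ≤ t) = 2 · P(B_t ≥ b). Since B_t ~ N(0, t), P(B_t ≥ 3.77) = 1 − Φ(3.77/√t) = 1 − Φ(3.77/√4.63) = 1 − Φ(1.7521) ≈ 0.03988. Doubling: P(τ_{3.77} ≤ 4.63) ≈ 2 · 0.03988 = 0.07976 ≈ 0.0798.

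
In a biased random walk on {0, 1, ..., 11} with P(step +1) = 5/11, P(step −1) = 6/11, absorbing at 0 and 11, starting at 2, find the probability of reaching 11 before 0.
P(hit 11 before 0) = (1 − (6/5)^2) / (1 − (6/5)^11) = 21484375/313968931

Let u_k denote P(reach 11 before 0 | start at k). Boundary: u_0 = 0, u_11 = 1. Recurrence: u_k = 5/11·u_{k+1} + 6/11·u_{k-1} for 1 ≤ k ≤ 10. Try u_k = A + B·r^k with r = q/p = (6/11)/(5/11) = 6/5. Substitution satisfies the recurrence; boundary conditions give:
  u_k = (1 − r^k) / (1 − r^N) = (1 − (6/5)^2) / (1 − (6/5)^11) = 21484375/313968931.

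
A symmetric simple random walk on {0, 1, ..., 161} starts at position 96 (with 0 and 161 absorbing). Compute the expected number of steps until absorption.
E[τ | X_0 = 96] = 6240

Let v_k = E[τ | X_0 = k]. Boundary: v_0 = v_161 = 0. Recurrence: v_k = 1 + (v_{k-1} + v_{k+1})/2 for 1 ≤ k ≤ 160. The particular solution to v_k − (v_{k-1} + v_{k+1})/2 = 1 is v_k = −k^2. Adding homogeneous solution A + B k and matching boundaries gives v_k = k (161 − k). Substituting k = 96: v_96 = 96 · 65 = 6240.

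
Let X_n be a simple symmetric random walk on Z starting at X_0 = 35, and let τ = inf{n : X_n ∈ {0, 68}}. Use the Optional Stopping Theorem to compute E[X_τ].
E[X_τ] = 35

X_n is a martingale and τ is a bounded-mean stopping time (indeed τ is finite a.s. with bounded expectation since the walk is in a bounded region). By the OST, E[X_τ] = E[X_0] = 35. Equivalently: E[X_τ] = 68 · P(hit 68 first) + 0 · P(hit 0 first) = 68 · (35/68) = 35.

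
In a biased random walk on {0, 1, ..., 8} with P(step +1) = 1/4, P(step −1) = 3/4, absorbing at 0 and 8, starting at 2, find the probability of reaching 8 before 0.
P(hit 8 before 0) = (1 − (3)^2) / (1 − (3)^8) = 1/820

Let u_k denote P(reach 8 before 0 | start at k). Boundary: u_0 = 0, u_8 = 1. Recurrence: u_k = 1/4·u_{k+1} + 3/4·u_{k-1} for 1 ≤ k ≤ 7. Try u_k = A + B·r^k with r = q/p = (3/4)/(1/4) = 3. Substitution satisfies the recurrence; boundary conditions give:
  u_k = (1 − r^k) / (1 − r^N) = (1 − (3)^2) / (1 − (3)^8) = 1/820.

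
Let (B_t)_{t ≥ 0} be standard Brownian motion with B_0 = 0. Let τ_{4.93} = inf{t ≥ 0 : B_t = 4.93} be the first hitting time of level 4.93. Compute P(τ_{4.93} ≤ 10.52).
P(τ_{4.93} ≤ 10.52) = 2(1 − Φ(4.93/√10.52)) = 2(1 − Φ(1.5200)) ≈ 0.1285

By the reflection principle for standard BM, P(τ_b ≤ t) = 2 · P(B_t ≥ b). Since B_t ~ N(0, t), P(B_t ≥ 4.93) = 1 − Φ(4.93/√t) = 1 − Φ(4.93/√10.52) = 1 − Φ(1.5200) ≈ 0.06426. Doubling: P(τ_{4.93} ≤ 10.52) ≈ 2 · 0.06426 = 0.12852 ≈ 0.1285.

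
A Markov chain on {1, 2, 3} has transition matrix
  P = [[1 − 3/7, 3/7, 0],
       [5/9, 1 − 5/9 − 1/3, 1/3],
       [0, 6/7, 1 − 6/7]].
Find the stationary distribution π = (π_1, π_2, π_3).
π = (14/29, 54/145, 21/145)

This is a birth-death chain on three states, which satisfies detailed balance: π_1 · P_{12} = π_2 · P_{21} and π_2 · P_{23} = π_3 · P_{32}.
From π_1 · 3/7 = π_2 · 5/9: π_2/π_1 = (3/7)/(5/9) = 27/35.
From π_2 · 1/3 = π_3 · 6/7: π_3/π_2 = (1/3)/(6/7) = 7/18.
Take π_1 proportional to 1; then unnormalized π = (1, 27/35, 3/10). Normalize by dividing by the sum 29/14:
  π = (14/29, 54/145, 21/145).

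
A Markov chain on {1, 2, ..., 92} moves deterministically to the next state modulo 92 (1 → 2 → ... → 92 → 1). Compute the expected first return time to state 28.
E[T_28 | X_0 = 28] = 92

The chain cycles deterministically, so starting at state 28 it returns in exactly 92 steps. Equivalently, the stationary distribution is uniform π_j = 1/92 for every state j, so by Kac's formula E[T_28] = 1/π_28 = 92.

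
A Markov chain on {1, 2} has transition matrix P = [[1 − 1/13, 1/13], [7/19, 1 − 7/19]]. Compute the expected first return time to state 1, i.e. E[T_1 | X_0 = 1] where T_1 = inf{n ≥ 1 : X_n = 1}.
E[T_1 | X_0 = 1] = 1/π_1 = 110/91

For an irreducible recurrent Markov chain with stationary distribution π, E[T_i | X_0 = i] = 1/π_i (Kac's formula). Here π_1 = (7/19)/(1/13 + 7/19) = (7/19)/(110/247) = 91/110, so E[T_1 | X_0 = 1] = 1/π_1 = (1/13 + 7/19)/(7/19) = (110/247)/(7/19) = 110/91.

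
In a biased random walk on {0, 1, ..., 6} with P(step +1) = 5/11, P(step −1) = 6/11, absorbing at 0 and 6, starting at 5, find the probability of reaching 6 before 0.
P(hit 6 before 0) = (1 − (6/5)^5) / (1 − (6/5)^6) = 23255/31031

Let u_k denote P(reach 6 before 0 | start at k). Boundary: u_0 = 0, u_6 = 1. Recurrence: u_k = 5/11·u_{k+1} + 6/11·u_{k-1} for 1 ≤ k ≤ 5. Try u_k = A + B·r^k with r = q/p = (6/11)/(5/11) = 6/5. Substitution satisfies the recurrence; boundary conditions give:
  u_k = (1 − r^k) / (1 − r^N) = (1 − (6/5)^5) / (1 − (6/5)^6) = 23255/31031.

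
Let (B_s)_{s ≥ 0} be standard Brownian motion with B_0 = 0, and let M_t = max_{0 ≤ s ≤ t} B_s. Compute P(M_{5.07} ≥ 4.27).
P(M_{5.07} ≥ 4.27) = 2·P(B_{5.07} ≥ 4.27) = 2(1 − Φ(4.27/√5.07)) ≈ 0.0579

By the reflection principle for Brownian motion, P(M_t ≥ a) = 2 · P(B_t ≥ a) for a ≥ 0. Since B_t ~ N(0, t), P(B_t ≥ 4.27) = 1 − Φ(4.27/√t) = 1 − Φ(4.27/√5.07) = 1 − Φ(1.8964). So
  P(M_{5.07} ≥ 4.27) = 2(1 − Φ(1.8964)) ≈ 0.0579.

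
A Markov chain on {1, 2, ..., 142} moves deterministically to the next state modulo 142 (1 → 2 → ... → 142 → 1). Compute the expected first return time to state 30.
E[T_30 | X_0 = 30] = 142

The chain cycles deterministically, so starting at state 30 it returns in exactly 142 steps. Equivalently, the stationary distribution is uniform π_j = 1/142 for every state j, so by Kac's formula E[T_30] = 1/π_30 = 142.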